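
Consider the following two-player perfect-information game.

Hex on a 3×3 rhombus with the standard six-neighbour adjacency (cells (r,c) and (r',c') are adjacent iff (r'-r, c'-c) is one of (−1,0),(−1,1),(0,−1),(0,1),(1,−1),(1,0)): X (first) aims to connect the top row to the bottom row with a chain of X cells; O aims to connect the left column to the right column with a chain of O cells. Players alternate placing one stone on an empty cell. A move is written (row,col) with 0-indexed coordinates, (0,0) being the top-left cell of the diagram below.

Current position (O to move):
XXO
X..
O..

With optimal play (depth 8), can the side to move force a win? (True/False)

O winning at [XXO/X../O..]: True

p1 O@[XXO/X../O..]: (1,1)[XXO/XO./O..]+1* (1,2)[XXO/X.O/O..]+1 (2,1)[XXO/X../OO.]+1 (2,2)[XXO/X../O.O]+1
p2 X@[XXO/XO./O..] terminal -1; root [XXO/X../O..] d8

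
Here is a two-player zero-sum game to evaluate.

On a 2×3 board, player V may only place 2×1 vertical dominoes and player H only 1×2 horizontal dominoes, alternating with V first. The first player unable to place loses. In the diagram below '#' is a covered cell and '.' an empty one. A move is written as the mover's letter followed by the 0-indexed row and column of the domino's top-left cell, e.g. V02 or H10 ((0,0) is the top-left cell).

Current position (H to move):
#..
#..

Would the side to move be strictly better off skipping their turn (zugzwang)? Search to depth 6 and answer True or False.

zugzwang(#../#.., H) = False

p1 H@[#../#..]: H01[###/#..]+1* H11[#../###]+1
p2 V@[###/#..] terminal -1; root [#../#..] d6
pass branch (V moves first from the same position):
  | p1 V@[#../#..]: V01[##./##.]+1* V02[#.#/#.#]+1
  | p2 H@[##./##.] terminal -1; root [#../#..] d6
H moving scores +1; H passing scores -1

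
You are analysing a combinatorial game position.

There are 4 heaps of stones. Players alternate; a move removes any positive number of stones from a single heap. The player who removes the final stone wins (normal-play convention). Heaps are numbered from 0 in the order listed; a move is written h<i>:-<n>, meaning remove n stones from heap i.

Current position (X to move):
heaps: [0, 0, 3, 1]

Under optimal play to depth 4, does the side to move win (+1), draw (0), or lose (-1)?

[(0,0,3,1)] X move#1: h2:-1:-1/(0,0,2,1), h2:-2:+1/(0,0,1,1)*, h2:-3:-1/(0,0,0,1), h3:-1:-1/(0,0,3,0)
[(0,0,1,1)] O move#2: h2:-1:-1/(0,0,0,1)*, h3:-1:-1/(0,0,1,0)
[(0,0,0,1)] X move#3: h3:-1:+1/(0,0,0,0)*
[(0,0,0,0)] end (terminal -1, O#4); searched (0,0,3,1) to 4

value((0,0,3,1), X) = +1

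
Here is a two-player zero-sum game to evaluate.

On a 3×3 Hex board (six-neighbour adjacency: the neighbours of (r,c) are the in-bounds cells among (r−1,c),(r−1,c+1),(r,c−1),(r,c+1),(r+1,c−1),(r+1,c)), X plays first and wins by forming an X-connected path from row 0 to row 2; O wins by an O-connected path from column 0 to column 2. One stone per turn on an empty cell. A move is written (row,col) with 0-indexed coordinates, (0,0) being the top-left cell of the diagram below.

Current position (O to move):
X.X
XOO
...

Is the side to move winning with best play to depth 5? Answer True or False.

O winning at [X.X/XOO/...]: True

p1 O@[X.X/XOO/...]: (0,1)[XOX/XOO/...]-1 (2,0)[X.X/XOO/O..]+1* (2,1)[X.X/XOO/.O.]-1 (2,2)[X.X/XOO/..O]-1
p2 X@[X.X/XOO/O..] terminal -1; root [X.X/XOO/...] d5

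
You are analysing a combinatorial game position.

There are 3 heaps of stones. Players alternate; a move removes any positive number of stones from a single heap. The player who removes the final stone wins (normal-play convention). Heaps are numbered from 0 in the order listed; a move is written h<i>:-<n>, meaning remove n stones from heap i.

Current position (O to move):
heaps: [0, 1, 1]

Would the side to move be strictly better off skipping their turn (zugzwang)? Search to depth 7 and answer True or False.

p1 O@[(0,1,1)]: h1:-1[(0,0,1)]-1* h2:-1[(0,1,0)]-1
p2 X@[(0,0,1)]: h2:-1[(0,0,0)]+1*
p3 O@[(0,0,0)] terminal -1; root [(0,1,1)] d7
suppose O passes — search the same position with X to move:
pass> p1 X@[(0,1,1)]: h1:-1[(0,0,1)]-1* h2:-1[(0,1,0)]-1
pass> p2 O@[(0,0,1)]: h2:-1[(0,0,0)]+1*
pass> p3 X@[(0,0,0)] terminal -1; root [(0,1,1)] d7
for O: play -1, pass +1

zugzwang((0,1,1), O) = True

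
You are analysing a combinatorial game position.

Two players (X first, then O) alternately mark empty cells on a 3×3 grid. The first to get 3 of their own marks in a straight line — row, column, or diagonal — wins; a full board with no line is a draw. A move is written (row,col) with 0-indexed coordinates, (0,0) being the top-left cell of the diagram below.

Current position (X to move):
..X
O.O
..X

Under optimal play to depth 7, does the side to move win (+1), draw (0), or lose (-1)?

value(..X/O.O/..X, X) = +1

ply 1, X at ..X/O.O/..X | (0,0)=-1→X.X/O.O/..X; (0,1)=-1→.XX/O.O/..X; (1,1)=+1→..X/OXO/..X*; (2,0)=-1→..X/O.O/X.X; (2,1)=-1→..X/O.O/.XX
ply 2, O at ..X/OXO/..X | (0,0)=-1→O.X/OXO/..X*; (0,1)=-1→.OX/OXO/..X; (2,0)=-1→..X/OXO/O.X; (2,1)=-1→..X/OXO/.OX
ply 3, X at O.X/OXO/..X | (0,1)=-1→OXX/OXO/..X; (2,0)=+1→O.X/OXO/X.X*; (2,1)=-1→O.X/OXO/.XX
ply 4: O.X/OXO/X.X is terminal -1 (O); from ..X/O.O/..X depth 7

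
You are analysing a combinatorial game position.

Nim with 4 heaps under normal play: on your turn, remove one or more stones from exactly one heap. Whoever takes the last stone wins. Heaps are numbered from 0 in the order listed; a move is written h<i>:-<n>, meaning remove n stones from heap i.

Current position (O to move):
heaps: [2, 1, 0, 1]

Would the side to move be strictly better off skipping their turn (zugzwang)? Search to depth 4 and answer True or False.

zugzwang((2,1,0,1), O) = False

[(2,1,0,1)] O move#1: h0:-1:-1/(1,1,0,1), h0:-2:+1/(0,1,0,1)*, h1:-1:-1/(2,0,0,1), h3:-1:-1/(2,1,0,0)
[(0,1,0,1)] X move#2: h1:-1:-1/(0,0,0,1)*, h3:-1:-1/(0,1,0,0)
[(0,0,0,1)] O move#3: h3:-1:+1/(0,0,0,0)*
[(0,0,0,0)] end (terminal -1, X#4); searched (2,1,0,1) to 4
if O skipped the turn, X would face:
~ [(2,1,0,1)] X move#1: h0:-1:-1/(1,1,0,1), h0:-2:+1/(0,1,0,1)*, h1:-1:-1/(2,0,0,1), h3:-1:-1/(2,1,0,0)
~ [(0,1,0,1)] O move#2: h1:-1:-1/(0,0,0,1)*, h3:-1:-1/(0,1,0,0)
~ [(0,0,0,1)] X move#3: h3:-1:+1/(0,0,0,0)*
~ [(0,0,0,0)] end (terminal -1, O#4); searched (2,1,0,1) to 4
compare (O): move=+1 vs pass=-1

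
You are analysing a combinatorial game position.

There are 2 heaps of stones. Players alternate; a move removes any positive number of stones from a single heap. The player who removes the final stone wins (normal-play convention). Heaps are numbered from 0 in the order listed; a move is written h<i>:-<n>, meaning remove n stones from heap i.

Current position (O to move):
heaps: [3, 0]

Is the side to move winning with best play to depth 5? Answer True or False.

ply 1, O at (3,0) | h0:-1=-1→(2,0); h0:-2=-1→(1,0); h0:-3=+1→(0,0)*
ply 2: (0,0) is terminal -1 (X); from (3,0) depth 5

O winning at [(3,0)]: True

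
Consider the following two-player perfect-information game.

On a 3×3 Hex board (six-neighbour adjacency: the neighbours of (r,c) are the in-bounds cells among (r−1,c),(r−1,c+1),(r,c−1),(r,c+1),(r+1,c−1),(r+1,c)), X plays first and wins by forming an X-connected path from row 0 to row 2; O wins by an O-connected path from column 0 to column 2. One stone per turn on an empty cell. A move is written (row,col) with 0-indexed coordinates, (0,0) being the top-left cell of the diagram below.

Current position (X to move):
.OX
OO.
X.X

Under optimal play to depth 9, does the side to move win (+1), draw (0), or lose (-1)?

value(.OX/OO./X.X, X) = +1

p1 X@[.OX/OO./X.X]: (0,0)[XOX/OO./X.X]-1 (1,2)[.OX/OOX/X.X]+1* (2,1)[.OX/OO./XXX]-1
p2 O@[.OX/OOX/X.X] terminal -1; root [.OX/OO./X.X] d9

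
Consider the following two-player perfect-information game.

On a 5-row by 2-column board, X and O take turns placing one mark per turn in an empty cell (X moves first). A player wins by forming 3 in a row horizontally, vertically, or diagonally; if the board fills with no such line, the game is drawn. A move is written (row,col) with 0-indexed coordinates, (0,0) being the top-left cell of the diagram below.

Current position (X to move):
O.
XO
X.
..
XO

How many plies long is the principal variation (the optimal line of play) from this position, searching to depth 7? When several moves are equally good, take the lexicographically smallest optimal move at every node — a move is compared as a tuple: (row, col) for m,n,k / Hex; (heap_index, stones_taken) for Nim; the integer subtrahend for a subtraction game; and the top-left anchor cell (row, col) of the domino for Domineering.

[O./XO/X./../XO] X move#1: (0,1):+0/OX/XO/X./../XO, (2,1):+0/O./XO/XX/../XO, (3,0):+1/O./XO/X./X./XO*, (3,1):+0/O./XO/X./.X/XO
[O./XO/X./X./XO] end (terminal -1, O#2); searched O./XO/X./../XO to 7

PV length from [O./XO/X./../XO]: 1 ply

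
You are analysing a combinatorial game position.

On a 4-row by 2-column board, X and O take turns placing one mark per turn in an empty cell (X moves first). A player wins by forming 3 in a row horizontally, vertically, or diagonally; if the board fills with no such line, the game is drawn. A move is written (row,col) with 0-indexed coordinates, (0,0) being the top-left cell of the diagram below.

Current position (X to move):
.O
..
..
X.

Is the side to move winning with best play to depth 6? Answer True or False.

ply 1, X at .O/../../X. | (0,0)=+0→XO/../../X.*; (1,0)=+0→.O/X./../X.; (1,1)=+0→.O/.X/../X.; (2,0)=+0→.O/../X./X.; (2,1)=+0→.O/../.X/X.; (3,1)=+0→.O/../../XX
ply 2, O at XO/../../X. | (1,0)=+0→XO/O./../X.*; (1,1)=+0→XO/.O/../X.; (2,0)=+0→XO/../O./X.; (2,1)=+0→XO/../.O/X.; (3,1)=+0→XO/../../XO
ply 3, X at XO/O./../X. | (1,1)=+0→XO/OX/../X.*; (2,0)=+0→XO/O./X./X.; (2,1)=+0→XO/O./.X/X.; (3,1)=+0→XO/O./../XX
ply 4, O at XO/OX/../X. | (2,0)=+0→XO/OX/O./X.*; (2,1)=+0→XO/OX/.O/X.; (3,1)=+0→XO/OX/../XO
ply 5, X at XO/OX/O./X. | (2,1)=+0→XO/OX/OX/X.*; (3,1)=+0→XO/OX/O./XX
ply 6, O at XO/OX/OX/X. | (3,1)=+0→XO/OX/OX/XO*
ply 7: XO/OX/OX/XO is terminal +0 (X); from .O/../../X. depth 6

X winning at [.O/../../X.]: False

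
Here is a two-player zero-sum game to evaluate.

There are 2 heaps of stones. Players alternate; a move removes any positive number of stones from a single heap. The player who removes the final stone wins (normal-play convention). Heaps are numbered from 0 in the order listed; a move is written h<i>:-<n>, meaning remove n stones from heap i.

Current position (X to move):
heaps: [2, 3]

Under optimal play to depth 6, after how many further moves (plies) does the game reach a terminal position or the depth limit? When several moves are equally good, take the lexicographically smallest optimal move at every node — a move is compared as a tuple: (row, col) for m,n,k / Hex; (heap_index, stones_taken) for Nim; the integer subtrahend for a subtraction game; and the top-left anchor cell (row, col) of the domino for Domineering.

ply 1, X at (2,3) | h0:-1=-1→(1,3); h0:-2=-1→(0,3); h1:-1=+1→(2,2)*; h1:-2=-1→(2,1); h1:-3=-1→(2,0)
ply 2, O at (2,2) | h0:-1=-1→(1,2)*; h0:-2=-1→(0,2); h1:-1=-1→(2,1); h1:-2=-1→(2,0)
ply 3, X at (1,2) | h0:-1=-1→(0,2); h1:-1=+1→(1,1)*; h1:-2=-1→(1,0)
ply 4, O at (1,1) | h0:-1=-1→(0,1)*; h1:-1=-1→(1,0)
ply 5, X at (0,1) | h1:-1=+1→(0,0)*
ply 6: (0,0) is terminal -1 (O); from (2,3) depth 6

PV length from [(2,3)]: 5 plies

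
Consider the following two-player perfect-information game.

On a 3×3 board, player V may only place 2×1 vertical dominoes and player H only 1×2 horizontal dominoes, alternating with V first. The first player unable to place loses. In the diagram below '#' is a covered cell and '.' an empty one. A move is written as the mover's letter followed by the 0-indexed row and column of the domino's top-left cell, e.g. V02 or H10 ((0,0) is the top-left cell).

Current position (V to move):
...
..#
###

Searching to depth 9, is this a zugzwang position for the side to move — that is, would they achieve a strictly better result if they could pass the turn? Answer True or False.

[.../..#/###] V move#1: V00:-1/#../#.#/###, V01:+1/.#./.##/###*
[.#./.##/###] end (terminal -1, H#2); searched .../..#/### to 9
suppose V passes — search the same position with H to move:
pass> [.../..#/###] H move#1: H00:+1/##./..#/###*, H01:-1/.##/..#/###, H10:+1/.../###/###
pass> [##./..#/###] end (terminal -1, V#2); searched .../..#/### to 9
for V: play +1, pass -1

zugzwang(.../..#/###, V) = False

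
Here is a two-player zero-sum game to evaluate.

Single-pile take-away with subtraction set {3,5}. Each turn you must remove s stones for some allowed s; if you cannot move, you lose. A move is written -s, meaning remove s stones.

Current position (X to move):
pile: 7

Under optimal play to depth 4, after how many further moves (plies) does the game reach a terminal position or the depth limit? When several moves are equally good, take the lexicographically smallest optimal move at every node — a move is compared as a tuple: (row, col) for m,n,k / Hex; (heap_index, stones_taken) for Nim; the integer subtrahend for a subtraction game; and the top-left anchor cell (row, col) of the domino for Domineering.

PV length from [7]: 1 ply

p1 X@[7]: -3[4]-1 -5[2]+1*
p2 O@[2] terminal -1; root [7] d4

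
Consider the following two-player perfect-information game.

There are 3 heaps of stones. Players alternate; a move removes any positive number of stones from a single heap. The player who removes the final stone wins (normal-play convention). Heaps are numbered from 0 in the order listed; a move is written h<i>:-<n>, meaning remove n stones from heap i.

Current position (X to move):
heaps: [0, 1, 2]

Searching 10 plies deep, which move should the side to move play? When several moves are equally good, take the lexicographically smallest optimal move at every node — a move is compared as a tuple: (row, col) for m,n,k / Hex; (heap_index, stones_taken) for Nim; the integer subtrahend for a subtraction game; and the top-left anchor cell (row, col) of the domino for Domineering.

[(0,1,2)] X move#1: h1:-1:-1/(0,0,2), h2:-1:+1/(0,1,1)*, h2:-2:-1/(0,1,0)
[(0,1,1)] O move#2: h1:-1:-1/(0,0,1)*, h2:-1:-1/(0,1,0)
[(0,0,1)] X move#3: h2:-1:+1/(0,0,0)*
[(0,0,0)] end (terminal -1, O#4); searched (0,1,2) to 10

X's best at [(0,1,2)]: h2:-1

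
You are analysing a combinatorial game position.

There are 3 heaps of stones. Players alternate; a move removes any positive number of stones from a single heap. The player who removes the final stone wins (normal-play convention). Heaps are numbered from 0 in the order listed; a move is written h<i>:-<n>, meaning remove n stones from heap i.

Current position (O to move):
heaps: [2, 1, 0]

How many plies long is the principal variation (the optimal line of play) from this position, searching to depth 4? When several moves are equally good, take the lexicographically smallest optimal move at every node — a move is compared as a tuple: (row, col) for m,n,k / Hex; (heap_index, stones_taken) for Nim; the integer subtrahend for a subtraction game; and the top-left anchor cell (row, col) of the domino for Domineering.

PV length from [(2,1,0)]: 3 plies

ply 1, O at (2,1,0) | h0:-1=+1→(1,1,0)*; h0:-2=-1→(0,1,0); h1:-1=-1→(2,0,0)
ply 2, X at (1,1,0) | h0:-1=-1→(0,1,0)*; h1:-1=-1→(1,0,0)
ply 3, O at (0,1,0) | h1:-1=+1→(0,0,0)*
ply 4: (0,0,0) is terminal -1 (X); from (2,1,0) depth 4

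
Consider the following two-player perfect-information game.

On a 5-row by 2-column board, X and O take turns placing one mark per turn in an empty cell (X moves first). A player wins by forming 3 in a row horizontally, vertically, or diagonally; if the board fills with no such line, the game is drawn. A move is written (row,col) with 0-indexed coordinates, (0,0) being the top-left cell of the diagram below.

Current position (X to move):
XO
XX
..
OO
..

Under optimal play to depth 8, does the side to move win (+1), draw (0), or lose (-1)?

value(XO/XX/../OO/.., X) = +1

ply 1, X at XO/XX/../OO/.. | (2,0)=+1→XO/XX/X./OO/..*; (2,1)=+0→XO/XX/.X/OO/..; (4,0)=+0→XO/XX/../OO/X.; (4,1)=+0→XO/XX/../OO/.X
ply 2: XO/XX/X./OO/.. is terminal -1 (O); from XO/XX/../OO/.. depth 8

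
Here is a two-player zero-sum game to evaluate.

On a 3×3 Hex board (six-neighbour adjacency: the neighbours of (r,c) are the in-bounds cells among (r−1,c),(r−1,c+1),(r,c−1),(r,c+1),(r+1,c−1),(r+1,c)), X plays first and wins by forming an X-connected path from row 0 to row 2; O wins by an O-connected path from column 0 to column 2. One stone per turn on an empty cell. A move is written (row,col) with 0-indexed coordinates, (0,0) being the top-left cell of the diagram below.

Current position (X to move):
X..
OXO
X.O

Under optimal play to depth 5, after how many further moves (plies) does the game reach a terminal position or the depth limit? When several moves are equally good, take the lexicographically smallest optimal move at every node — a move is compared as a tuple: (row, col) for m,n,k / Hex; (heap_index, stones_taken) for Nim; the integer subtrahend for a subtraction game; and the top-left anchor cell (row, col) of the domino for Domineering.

PV length from [X../OXO/X.O]: 1 ply

[X../OXO/X.O] X move#1: (0,1):+1/XX./OXO/X.O*, (0,2):+1/X.X/OXO/X.O, (2,1):+1/X../OXO/XXO
[XX./OXO/X.O] end (terminal -1, O#2); searched X../OXO/X.O to 5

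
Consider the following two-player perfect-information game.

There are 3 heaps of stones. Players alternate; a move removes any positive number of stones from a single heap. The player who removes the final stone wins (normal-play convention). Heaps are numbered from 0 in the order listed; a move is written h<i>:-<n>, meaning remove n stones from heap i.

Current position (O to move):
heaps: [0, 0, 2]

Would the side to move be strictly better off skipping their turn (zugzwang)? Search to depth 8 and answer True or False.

zugzwang((0,0,2), O) = False

[(0,0,2)] O move#1: h2:-1:-1/(0,0,1), h2:-2:+1/(0,0,0)*
[(0,0,0)] end (terminal -1, X#2); searched (0,0,2) to 8
suppose O passes — search the same position with X to move:
pass> [(0,0,2)] X move#1: h2:-1:-1/(0,0,1), h2:-2:+1/(0,0,0)*
pass> [(0,0,0)] end (terminal -1, O#2); searched (0,0,2) to 8
for O: play +1, pass -1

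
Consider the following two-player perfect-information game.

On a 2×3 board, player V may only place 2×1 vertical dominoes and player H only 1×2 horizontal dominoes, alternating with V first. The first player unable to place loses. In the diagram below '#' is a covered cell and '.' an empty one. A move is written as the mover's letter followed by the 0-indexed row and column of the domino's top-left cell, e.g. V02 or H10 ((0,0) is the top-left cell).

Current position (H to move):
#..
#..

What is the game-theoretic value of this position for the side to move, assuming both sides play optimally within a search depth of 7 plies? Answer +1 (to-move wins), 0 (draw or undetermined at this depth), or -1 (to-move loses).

value(#../#.., H) = +1

p1 H@[#../#..]: H01[###/#..]+1* H11[#../###]+1
p2 V@[###/#..] terminal -1; root [#../#..] d7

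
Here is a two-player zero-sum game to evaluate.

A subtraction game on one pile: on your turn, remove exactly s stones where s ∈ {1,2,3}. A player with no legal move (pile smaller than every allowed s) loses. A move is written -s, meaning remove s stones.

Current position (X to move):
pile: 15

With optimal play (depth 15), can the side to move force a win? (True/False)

X winning at [15]: True

ply 1, X at 15 | -1=-1→14; -2=-1→13; -3=+1→12*
ply 2, O at 12 | -1=-1→11*; -2=-1→10; -3=-1→9
ply 3, X at 11 | -1=-1→10; -2=-1→9; -3=+1→8*
ply 4, O at 8 | -1=-1→7*; -2=-1→6; -3=-1→5
ply 5, X at 7 | -1=-1→6; -2=-1→5; -3=+1→4*
ply 6, O at 4 | -1=-1→3*; -2=-1→2; -3=-1→1
ply 7, X at 3 | -1=-1→2; -2=-1→1; -3=+1→0*
ply 8: 0 is terminal -1 (O); from 15 depth 15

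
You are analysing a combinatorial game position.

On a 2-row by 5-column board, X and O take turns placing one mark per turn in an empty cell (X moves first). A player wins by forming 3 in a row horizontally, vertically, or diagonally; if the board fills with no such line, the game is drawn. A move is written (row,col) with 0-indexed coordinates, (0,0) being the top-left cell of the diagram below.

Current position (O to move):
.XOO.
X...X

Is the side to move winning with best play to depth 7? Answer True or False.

O winning at [.XOO./X...X]: True

[.XOO./X...X] O move#1: (0,0):+0/OXOO./X...X, (0,4):+1/.XOOO/X...X*, (1,1):+0/.XOO./XO..X, (1,2):+0/.XOO./X.O.X, (1,3):+0/.XOO./X..OX
[.XOOO/X...X] end (terminal -1, X#2); searched .XOO./X...X to 7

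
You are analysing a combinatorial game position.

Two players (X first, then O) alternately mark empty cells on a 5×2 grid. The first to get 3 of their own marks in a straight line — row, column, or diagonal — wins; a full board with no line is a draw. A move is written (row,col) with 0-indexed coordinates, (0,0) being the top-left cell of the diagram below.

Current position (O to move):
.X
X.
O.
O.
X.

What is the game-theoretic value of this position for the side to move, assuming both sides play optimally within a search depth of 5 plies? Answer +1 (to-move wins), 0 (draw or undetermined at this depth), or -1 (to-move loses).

value(.X/X./O./O./X., O) = 0

ply 1, O at .X/X./O./O./X. | (0,0)=+0→OX/X./O./O./X.*; (1,1)=+0→.X/XO/O./O./X.; (2,1)=+0→.X/X./OO/O./X.; (3,1)=+0→.X/X./O./OO/X.; (4,1)=+0→.X/X./O./O./XO
ply 2, X at OX/X./O./O./X. | (1,1)=+0→OX/XX/O./O./X.*; (2,1)=+0→OX/X./OX/O./X.; (3,1)=+0→OX/X./O./OX/X.; (4,1)=+0→OX/X./O./O./XX
ply 3, O at OX/XX/O./O./X. | (2,1)=+0→OX/XX/OO/O./X.*; (3,1)=-1→OX/XX/O./OO/X.; (4,1)=-1→OX/XX/O./O./XO
ply 4, X at OX/XX/OO/O./X. | (3,1)=+0→OX/XX/OO/OX/X.*; (4,1)=+0→OX/XX/OO/O./XX
ply 5, O at OX/XX/OO/OX/X. | (4,1)=+0→OX/XX/OO/OX/XO*
ply 6: OX/XX/OO/OX/XO is terminal +0 (X); from .X/X./O./O./X. depth 5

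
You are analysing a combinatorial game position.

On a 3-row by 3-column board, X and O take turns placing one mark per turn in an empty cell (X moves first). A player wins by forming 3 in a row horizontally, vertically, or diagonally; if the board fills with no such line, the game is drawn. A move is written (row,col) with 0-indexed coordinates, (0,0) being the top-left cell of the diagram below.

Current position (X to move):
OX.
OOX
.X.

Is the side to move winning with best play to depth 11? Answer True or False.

X winning at [OX./OOX/.X.]: False

p1 X@[OX./OOX/.X.]: (0,2)[OXX/OOX/.X.]-1* (2,0)[OX./OOX/XX.]-1 (2,2)[OX./OOX/.XX]-1
p2 O@[OXX/OOX/.X.]: (2,0)[OXX/OOX/OX.]+1* (2,2)[OXX/OOX/.XO]+1
p3 X@[OXX/OOX/OX.] terminal -1; root [OX./OOX/.X.] d11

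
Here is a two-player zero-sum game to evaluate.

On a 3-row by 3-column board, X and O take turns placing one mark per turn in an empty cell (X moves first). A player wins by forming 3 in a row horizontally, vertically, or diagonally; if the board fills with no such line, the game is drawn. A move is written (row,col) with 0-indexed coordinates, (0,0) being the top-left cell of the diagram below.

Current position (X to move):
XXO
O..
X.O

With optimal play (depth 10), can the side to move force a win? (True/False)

X winning at [XXO/O../X.O]: False

ply 1, X at XXO/O../X.O | (1,1)=-1→XXO/OX./X.O; (1,2)=+0→XXO/O.X/X.O*; (2,1)=-1→XXO/O../XXO
ply 2, O at XXO/O.X/X.O | (1,1)=+0→XXO/OOX/X.O*; (2,1)=+0→XXO/O.X/XOO
ply 3, X at XXO/OOX/X.O | (2,1)=+0→XXO/OOX/XXO*
ply 4: XXO/OOX/XXO is terminal +0 (O); from XXO/O../X.O depth 10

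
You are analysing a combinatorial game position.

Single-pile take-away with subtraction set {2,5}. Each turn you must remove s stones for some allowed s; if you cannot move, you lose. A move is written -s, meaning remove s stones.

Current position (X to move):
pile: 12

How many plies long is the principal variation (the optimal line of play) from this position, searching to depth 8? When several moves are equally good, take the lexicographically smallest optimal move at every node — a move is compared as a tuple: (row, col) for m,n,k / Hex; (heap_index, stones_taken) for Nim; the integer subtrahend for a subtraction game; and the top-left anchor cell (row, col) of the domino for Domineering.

PV length from [12]: 3 plies

p1 X@[12]: -2[10]-1 -5[7]+1*
p2 O@[7]: -2[5]-1* -5[2]-1
p3 X@[5]: -2[3]-1 -5[0]+1*
p4 O@[0] terminal -1; root [12] d8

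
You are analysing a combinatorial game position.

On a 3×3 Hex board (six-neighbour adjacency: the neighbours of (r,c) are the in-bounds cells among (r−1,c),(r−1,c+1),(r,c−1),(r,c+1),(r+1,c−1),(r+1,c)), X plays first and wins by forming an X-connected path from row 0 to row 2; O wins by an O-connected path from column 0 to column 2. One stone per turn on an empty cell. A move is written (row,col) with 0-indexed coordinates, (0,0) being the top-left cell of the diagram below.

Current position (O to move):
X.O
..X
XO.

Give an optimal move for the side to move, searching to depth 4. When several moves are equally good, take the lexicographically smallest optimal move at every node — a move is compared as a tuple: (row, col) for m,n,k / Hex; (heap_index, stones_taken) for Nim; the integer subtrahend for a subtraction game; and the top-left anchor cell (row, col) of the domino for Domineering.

O's best at [X.O/..X/XO.]: (1,0)

ply 1, O at X.O/..X/XO. | (0,1)=-1→XOO/..X/XO.; (1,0)=+1→X.O/O.X/XO.*; (1,1)=-1→X.O/.OX/XO.; (2,2)=-1→X.O/..X/XOO
ply 2, X at X.O/O.X/XO. | (0,1)=-1→XXO/O.X/XO.*; (1,1)=-1→X.O/OXX/XO.; (2,2)=-1→X.O/O.X/XOX
ply 3, O at XXO/O.X/XO. | (1,1)=+1→XXO/OOX/XO.*; (2,2)=-1→XXO/O.X/XOO
ply 4: XXO/OOX/XO. is terminal -1 (X); from X.O/..X/XO. depth 4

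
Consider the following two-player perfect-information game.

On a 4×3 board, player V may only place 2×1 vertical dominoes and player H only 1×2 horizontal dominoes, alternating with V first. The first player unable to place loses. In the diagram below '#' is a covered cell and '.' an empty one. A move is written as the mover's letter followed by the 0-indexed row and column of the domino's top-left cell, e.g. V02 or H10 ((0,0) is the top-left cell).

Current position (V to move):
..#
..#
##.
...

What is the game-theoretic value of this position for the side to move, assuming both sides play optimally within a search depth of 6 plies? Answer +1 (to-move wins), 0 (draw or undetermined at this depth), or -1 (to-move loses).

[..#/..#/##./...] V move#1: V00:+1/#.#/#.#/##./...*, V01:+1/.##/.##/##./..., V22:-1/..#/..#/###/..#
[#.#/#.#/##./...] H move#2: H30:-1/#.#/#.#/##./##.*, H31:-1/#.#/#.#/##./.##
[#.#/#.#/##./##.] V move#3: V01:+1/###/###/##./##.*, V22:+1/#.#/#.#/###/###
[###/###/##./##.] end (terminal -1, H#4); searched ..#/..#/##./... to 6

value(..#/..#/##./..., V) = +1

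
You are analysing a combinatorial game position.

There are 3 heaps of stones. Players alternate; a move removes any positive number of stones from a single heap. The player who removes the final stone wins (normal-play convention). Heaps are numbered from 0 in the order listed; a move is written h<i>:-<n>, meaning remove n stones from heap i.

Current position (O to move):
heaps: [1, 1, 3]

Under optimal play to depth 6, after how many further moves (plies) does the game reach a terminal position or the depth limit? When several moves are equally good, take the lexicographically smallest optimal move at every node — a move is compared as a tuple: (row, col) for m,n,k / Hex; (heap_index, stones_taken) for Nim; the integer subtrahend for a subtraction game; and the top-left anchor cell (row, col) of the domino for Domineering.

PV length from [(1,1,3)]: 3 plies

ply 1, O at (1,1,3) | h0:-1=-1→(0,1,3); h1:-1=-1→(1,0,3); h2:-1=-1→(1,1,2); h2:-2=-1→(1,1,1); h2:-3=+1→(1,1,0)*
ply 2, X at (1,1,0) | h0:-1=-1→(0,1,0)*; h1:-1=-1→(1,0,0)
ply 3, O at (0,1,0) | h1:-1=+1→(0,0,0)*
ply 4: (0,0,0) is terminal -1 (X); from (1,1,3) depth 6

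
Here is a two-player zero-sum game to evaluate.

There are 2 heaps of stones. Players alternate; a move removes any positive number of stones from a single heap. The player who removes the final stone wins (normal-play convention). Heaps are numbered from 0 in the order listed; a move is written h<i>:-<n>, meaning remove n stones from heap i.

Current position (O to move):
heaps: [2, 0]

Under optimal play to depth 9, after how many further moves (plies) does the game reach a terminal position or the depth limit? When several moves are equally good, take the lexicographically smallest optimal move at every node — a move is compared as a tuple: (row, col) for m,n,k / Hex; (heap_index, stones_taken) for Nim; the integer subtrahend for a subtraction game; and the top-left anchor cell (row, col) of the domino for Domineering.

[(2,0)] O move#1: h0:-1:-1/(1,0), h0:-2:+1/(0,0)*
[(0,0)] end (terminal -1, X#2); searched (2,0) to 9

PV length from [(2,0)]: 1 ply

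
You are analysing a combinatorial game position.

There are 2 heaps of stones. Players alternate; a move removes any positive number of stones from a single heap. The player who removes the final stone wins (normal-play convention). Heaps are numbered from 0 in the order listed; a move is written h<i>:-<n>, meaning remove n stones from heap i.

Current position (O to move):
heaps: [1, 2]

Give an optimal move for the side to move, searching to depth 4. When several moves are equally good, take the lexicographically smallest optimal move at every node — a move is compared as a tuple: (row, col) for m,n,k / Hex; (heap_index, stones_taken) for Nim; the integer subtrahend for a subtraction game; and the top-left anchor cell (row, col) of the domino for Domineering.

O's best at [(1,2)]: h1:-1

p1 O@[(1,2)]: h0:-1[(0,2)]-1 h1:-1[(1,1)]+1* h1:-2[(1,0)]-1
p2 X@[(1,1)]: h0:-1[(0,1)]-1* h1:-1[(1,0)]-1
p3 O@[(0,1)]: h1:-1[(0,0)]+1*
p4 X@[(0,0)] terminal -1; root [(1,2)] d4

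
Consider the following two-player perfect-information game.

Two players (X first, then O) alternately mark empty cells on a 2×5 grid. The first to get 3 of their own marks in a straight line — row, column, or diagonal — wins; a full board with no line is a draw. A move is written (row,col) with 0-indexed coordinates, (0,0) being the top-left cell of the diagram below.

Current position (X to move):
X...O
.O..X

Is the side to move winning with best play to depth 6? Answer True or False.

X winning at [X...O/.O..X]: False

[X...O/.O..X] X move#1: (0,1):-1/XX..O/.O..X, (0,2):+0/X.X.O/.O..X*, (0,3):-1/X..XO/.O..X, (1,0):+0/X...O/XO..X, (1,2):+0/X...O/.OX.X, (1,3):+0/X...O/.O.XX
[X.X.O/.O..X] O move#2: (0,1):+0/XOX.O/.O..X*, (0,3):-1/X.XOO/.O..X, (1,0):-1/X.X.O/OO..X, (1,2):-1/X.X.O/.OO.X, (1,3):-1/X.X.O/.O.OX
[XOX.O/.O..X] X move#3: (0,3):-1/XOXXO/.O..X, (1,0):+0/XOX.O/XO..X*, (1,2):+0/XOX.O/.OX.X, (1,3):+0/XOX.O/.O.XX
[XOX.O/XO..X] O move#4: (0,3):+0/XOXOO/XO..X*, (1,2):+0/XOX.O/XOO.X, (1,3):+0/XOX.O/XO.OX
[XOXOO/XO..X] X move#5: (1,2):+0/XOXOO/XOX.X*, (1,3):+0/XOXOO/XO.XX
[XOXOO/XOX.X] O move#6: (1,3):+0/XOXOO/XOXOX*
[XOXOO/XOXOX] end (terminal +0, X#7); searched X...O/.O..X to 6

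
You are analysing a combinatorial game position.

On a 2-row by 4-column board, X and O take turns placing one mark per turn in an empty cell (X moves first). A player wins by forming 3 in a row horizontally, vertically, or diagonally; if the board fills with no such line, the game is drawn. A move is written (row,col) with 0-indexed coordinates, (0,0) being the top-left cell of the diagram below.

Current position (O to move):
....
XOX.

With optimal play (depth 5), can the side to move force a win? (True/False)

[..../XOX.] O move#1: (0,0):+0/O.../XOX.*, (0,1):+0/.O../XOX., (0,2):+0/..O./XOX., (0,3):+0/...O/XOX., (1,3):+0/..../XOXO
[O.../XOX.] X move#2: (0,1):+0/OX../XOX.*, (0,2):+0/O.X./XOX., (0,3):+0/O..X/XOX., (1,3):+0/O.../XOXX
[OX../XOX.] O move#3: (0,2):+0/OXO./XOX.*, (0,3):+0/OX.O/XOX., (1,3):+0/OX../XOXO
[OXO./XOX.] X move#4: (0,3):+0/OXOX/XOX.*, (1,3):+0/OXO./XOXX
[OXOX/XOX.] O move#5: (1,3):+0/OXOX/XOXO*
[OXOX/XOXO] end (terminal +0, X#6); searched ..../XOX. to 5

O winning at [..../XOX.]: False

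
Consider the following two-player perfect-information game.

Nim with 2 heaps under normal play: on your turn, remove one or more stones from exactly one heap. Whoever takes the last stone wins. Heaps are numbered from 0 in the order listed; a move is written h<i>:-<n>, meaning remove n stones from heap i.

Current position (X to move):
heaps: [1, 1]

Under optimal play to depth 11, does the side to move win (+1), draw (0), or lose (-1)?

[(1,1)] X move#1: h0:-1:-1/(0,1)*, h1:-1:-1/(1,0)
[(0,1)] O move#2: h1:-1:+1/(0,0)*
[(0,0)] end (terminal -1, X#3); searched (1,1) to 11

value((1,1), X) = -1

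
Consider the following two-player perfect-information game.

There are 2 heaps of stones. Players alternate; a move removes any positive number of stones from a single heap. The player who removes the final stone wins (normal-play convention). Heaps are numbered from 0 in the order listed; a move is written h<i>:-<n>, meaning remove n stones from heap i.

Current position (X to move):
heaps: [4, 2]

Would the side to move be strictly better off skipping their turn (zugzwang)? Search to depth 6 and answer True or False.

[(4,2)] X move#1: h0:-1:-1/(3,2), h0:-2:+1/(2,2)*, h0:-3:-1/(1,2), h0:-4:-1/(0,2), h1:-1:-1/(4,1), h1:-2:-1/(4,0)
[(2,2)] O move#2: h0:-1:-1/(1,2)*, h0:-2:-1/(0,2), h1:-1:-1/(2,1), h1:-2:-1/(2,0)
[(1,2)] X move#3: h0:-1:-1/(0,2), h1:-1:+1/(1,1)*, h1:-2:-1/(1,0)
[(1,1)] O move#4: h0:-1:-1/(0,1)*, h1:-1:-1/(1,0)
[(0,1)] X move#5: h1:-1:+1/(0,0)*
[(0,0)] end (terminal -1, O#6); searched (4,2) to 6
suppose X passes — search the same position with O to move:
pass> [(4,2)] O move#1: h0:-1:-1/(3,2), h0:-2:+1/(2,2)*, h0:-3:-1/(1,2), h0:-4:-1/(0,2), h1:-1:-1/(4,1), h1:-2:-1/(4,0)
pass> [(2,2)] X move#2: h0:-1:-1/(1,2)*, h0:-2:-1/(0,2), h1:-1:-1/(2,1), h1:-2:-1/(2,0)
pass> [(1,2)] O move#3: h0:-1:-1/(0,2), h1:-1:+1/(1,1)*, h1:-2:-1/(1,0)
pass> [(1,1)] X move#4: h0:-1:-1/(0,1)*, h1:-1:-1/(1,0)
pass> [(0,1)] O move#5: h1:-1:+1/(0,0)*
pass> [(0,0)] end (terminal -1, X#6); searched (4,2) to 6
for X: play +1, pass -1

zugzwang((4,2), X) = False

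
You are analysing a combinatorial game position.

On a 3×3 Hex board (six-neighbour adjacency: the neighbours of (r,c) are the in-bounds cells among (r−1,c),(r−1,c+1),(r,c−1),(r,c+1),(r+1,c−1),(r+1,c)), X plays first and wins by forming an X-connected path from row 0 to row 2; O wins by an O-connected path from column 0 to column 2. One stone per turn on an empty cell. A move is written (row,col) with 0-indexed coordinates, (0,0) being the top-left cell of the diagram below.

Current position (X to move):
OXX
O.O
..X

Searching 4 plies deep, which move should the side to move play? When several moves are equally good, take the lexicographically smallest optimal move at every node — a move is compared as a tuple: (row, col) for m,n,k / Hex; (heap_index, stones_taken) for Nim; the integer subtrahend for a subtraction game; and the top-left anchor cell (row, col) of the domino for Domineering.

p1 X@[OXX/O.O/..X]: (1,1)[OXX/OXO/..X]+1* (2,0)[OXX/O.O/X.X]-1 (2,1)[OXX/O.O/.XX]-1
p2 O@[OXX/OXO/..X]: (2,0)[OXX/OXO/O.X]-1* (2,1)[OXX/OXO/.OX]-1
p3 X@[OXX/OXO/O.X]: (2,1)[OXX/OXO/OXX]+1*
p4 O@[OXX/OXO/OXX] terminal -1; root [OXX/O.O/..X] d4

X's best at [OXX/O.O/..X]: (1,1)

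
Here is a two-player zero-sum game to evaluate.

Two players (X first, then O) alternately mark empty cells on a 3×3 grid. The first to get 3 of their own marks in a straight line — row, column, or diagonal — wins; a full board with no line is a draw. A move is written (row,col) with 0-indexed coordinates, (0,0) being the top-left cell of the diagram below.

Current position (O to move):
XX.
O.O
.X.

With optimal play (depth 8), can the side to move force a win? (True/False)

ply 1, O at XX./O.O/.X. | (0,2)=-1→XXO/O.O/.X.; (1,1)=+1→XX./OOO/.X.*; (2,0)=-1→XX./O.O/OX.; (2,2)=-1→XX./O.O/.XO
ply 2: XX./OOO/.X. is terminal -1 (X); from XX./O.O/.X. depth 8

O winning at [XX./O.O/.X.]: True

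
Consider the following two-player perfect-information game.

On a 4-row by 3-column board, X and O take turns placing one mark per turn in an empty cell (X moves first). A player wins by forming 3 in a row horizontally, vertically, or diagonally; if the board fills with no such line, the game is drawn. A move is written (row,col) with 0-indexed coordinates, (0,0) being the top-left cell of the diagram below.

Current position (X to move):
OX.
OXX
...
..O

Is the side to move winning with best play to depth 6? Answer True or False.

X winning at [OX./OXX/.../..O]: True

[OX./OXX/.../..O] X move#1: (0,2):-1/OXX/OXX/.../..O, (2,0):-1/OX./OXX/X../..O, (2,1):+1/OX./OXX/.X./..O*, (2,2):-1/OX./OXX/..X/..O, (3,0):-1/OX./OXX/.../X.O, (3,1):-1/OX./OXX/.../.XO
[OX./OXX/.X./..O] end (terminal -1, O#2); searched OX./OXX/.../..O to 6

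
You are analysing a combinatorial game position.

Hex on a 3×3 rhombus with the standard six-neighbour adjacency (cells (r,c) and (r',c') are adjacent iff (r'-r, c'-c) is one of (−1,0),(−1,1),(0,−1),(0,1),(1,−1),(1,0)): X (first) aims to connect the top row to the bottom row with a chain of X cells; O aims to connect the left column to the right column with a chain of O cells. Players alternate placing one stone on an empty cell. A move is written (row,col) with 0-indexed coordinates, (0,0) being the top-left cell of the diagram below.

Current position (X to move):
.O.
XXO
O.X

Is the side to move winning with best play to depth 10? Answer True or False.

[.O./XXO/O.X] X move#1: (0,0):-1/XO./XXO/O.X, (0,2):-1/.OX/XXO/O.X, (2,1):+1/.O./XXO/OXX*
[.O./XXO/OXX] O move#2: (0,0):-1/OO./XXO/OXX*, (0,2):-1/.OO/XXO/OXX
[OO./XXO/OXX] X move#3: (0,2):+1/OOX/XXO/OXX*
[OOX/XXO/OXX] end (terminal -1, O#4); searched .O./XXO/O.X to 10

X winning at [.O./XXO/O.X]: True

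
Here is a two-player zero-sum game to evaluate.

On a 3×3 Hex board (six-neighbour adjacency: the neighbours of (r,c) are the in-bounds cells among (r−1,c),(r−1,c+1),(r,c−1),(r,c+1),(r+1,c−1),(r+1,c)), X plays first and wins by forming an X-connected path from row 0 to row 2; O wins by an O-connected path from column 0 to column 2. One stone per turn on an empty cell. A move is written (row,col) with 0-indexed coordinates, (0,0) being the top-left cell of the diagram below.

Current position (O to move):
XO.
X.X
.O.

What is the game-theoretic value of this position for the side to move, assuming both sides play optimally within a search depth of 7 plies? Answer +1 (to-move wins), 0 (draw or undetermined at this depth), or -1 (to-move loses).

value(XO./X.X/.O., O) = -1

p1 O@[XO./X.X/.O.]: (0,2)[XOO/X.X/.O.]-1* (1,1)[XO./XOX/.O.]-1 (2,0)[XO./X.X/OO.]-1 (2,2)[XO./X.X/.OO]-1
p2 X@[XOO/X.X/.O.]: (1,1)[XOO/XXX/.O.]+1* (2,0)[XOO/X.X/XO.]+1 (2,2)[XOO/X.X/.OX]+1
p3 O@[XOO/XXX/.O.]: (2,0)[XOO/XXX/OO.]-1* (2,2)[XOO/XXX/.OO]-1
p4 X@[XOO/XXX/OO.]: (2,2)[XOO/XXX/OOX]+1*
p5 O@[XOO/XXX/OOX] terminal -1; root [XO./X.X/.O.] d7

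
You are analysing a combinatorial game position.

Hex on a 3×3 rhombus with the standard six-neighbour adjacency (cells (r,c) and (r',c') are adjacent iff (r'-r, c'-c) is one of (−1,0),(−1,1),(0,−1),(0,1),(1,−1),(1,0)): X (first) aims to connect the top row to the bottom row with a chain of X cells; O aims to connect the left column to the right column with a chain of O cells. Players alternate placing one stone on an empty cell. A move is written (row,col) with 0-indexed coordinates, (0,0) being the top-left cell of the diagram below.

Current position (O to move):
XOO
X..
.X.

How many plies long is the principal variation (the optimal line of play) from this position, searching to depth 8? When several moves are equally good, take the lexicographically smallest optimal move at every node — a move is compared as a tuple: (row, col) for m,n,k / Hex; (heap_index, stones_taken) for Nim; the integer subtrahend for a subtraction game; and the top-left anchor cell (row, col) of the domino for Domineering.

PV length from [XOO/X../.X.]: 2 plies

[XOO/X../.X.] O move#1: (1,1):-1/XOO/XO./.X.*, (1,2):-1/XOO/X.O/.X., (2,0):-1/XOO/X../OX., (2,2):-1/XOO/X../.XO
[XOO/XO./.X.] X move#2: (1,2):-1/XOO/XOX/.X., (2,0):+1/XOO/XO./XX.*, (2,2):-1/XOO/XO./.XX
[XOO/XO./XX.] end (terminal -1, O#3); searched XOO/X../.X. to 8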